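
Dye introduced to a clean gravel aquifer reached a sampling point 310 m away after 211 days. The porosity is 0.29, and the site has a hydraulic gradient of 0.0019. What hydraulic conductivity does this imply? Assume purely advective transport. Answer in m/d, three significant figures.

v = L / t = 310 / 211 = 1.469 m/d
K = v · n / i = 1.469 × 0.29 / 0.0019 = 224 m/d

224 m/d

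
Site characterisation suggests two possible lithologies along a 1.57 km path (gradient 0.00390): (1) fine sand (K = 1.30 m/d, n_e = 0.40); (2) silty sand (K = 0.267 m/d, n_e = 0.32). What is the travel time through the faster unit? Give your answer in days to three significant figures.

124000 days

Unit 1 (fine sand): v = 1.30×0.0039/0.40 = 0.01267 m/d, t = 1570/0.01267 = 123900 d
Unit 2 (silty sand): v = 0.267×0.0039/0.32 = 0.003254 m/d, t = 1570/0.003254 = 482500 d
Faster unit: t = 124000 d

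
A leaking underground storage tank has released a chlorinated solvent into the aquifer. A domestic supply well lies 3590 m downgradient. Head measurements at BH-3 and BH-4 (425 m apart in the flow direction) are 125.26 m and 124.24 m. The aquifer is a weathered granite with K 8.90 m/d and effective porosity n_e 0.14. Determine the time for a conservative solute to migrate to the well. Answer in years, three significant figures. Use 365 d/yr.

Hydraulic gradient i = (125.26 − 124.24) / 425 = 1.02 / 425 = 0.002400
q = Ki = 8.90 × 0.002400 = 0.02136 m/d
v_s = q/n_e = 0.02136/0.14 = 0.1526 m/d
t = L / v = 3590 / 0.1526 = 23530 d
   = 23530 / 365 = 64.5 yr

64.5 years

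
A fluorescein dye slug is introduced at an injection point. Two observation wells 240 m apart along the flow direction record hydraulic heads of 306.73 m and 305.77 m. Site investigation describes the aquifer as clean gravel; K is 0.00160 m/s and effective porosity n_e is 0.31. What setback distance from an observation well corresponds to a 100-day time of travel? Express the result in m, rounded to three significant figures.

178 m

Hydraulic gradient i = (306.73 − 305.77) / 240 = 0.96 / 240 = 0.004000
K = 0.00160 m/s × 86400 s/d = 138.2 m/d
q = Ki = 138.2 × 0.004000 = 0.5530 m/d
v_s = q/n_e = 0.5530/0.31 = 1.784 m/d
L = v × T = 1.784 × 100 = 178.4 m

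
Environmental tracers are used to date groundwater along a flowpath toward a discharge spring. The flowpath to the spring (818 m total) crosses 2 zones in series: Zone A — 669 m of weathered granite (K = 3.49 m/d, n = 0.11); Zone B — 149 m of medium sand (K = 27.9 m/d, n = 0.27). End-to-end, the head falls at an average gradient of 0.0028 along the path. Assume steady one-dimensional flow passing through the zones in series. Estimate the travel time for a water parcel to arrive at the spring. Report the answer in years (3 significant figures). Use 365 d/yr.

26.8 years

For zones in series the flux q is common to all zones; the equivalent conductivity is the harmonic (thickness-weighted) mean, K_eq = L_total / Σ(L_j/K_j).
Σ(L/K) = 669/3.49 + 149/27.9 = 191.7 + 5.341 = 197.0 d
K_eq = L_total / Σ(L/K) = 818 / 197.0 = 4.152 m/d
q = K_eq · i = 4.152 × 0.0028 = 0.01162 m/d (same in every zone)
Zone A: v = q/n = 0.01162/0.11 = 0.1057 m/d → t_A = 669/0.1057 = 6331 d
Zone B: v = q/n = 0.01162/0.27 = 0.04305 m/d → t_B = 149/0.04305 = 3461 d
Total t = 6331 + 3461 = 9791 d
   = 9791 / 365 = 26.8 yr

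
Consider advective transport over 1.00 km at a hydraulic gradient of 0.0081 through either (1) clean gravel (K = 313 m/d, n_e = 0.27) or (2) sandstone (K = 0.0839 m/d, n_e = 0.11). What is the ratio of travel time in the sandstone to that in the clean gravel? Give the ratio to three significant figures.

1520

Unit 1 (clean gravel): v = 313×0.0081/0.27 = 9.390 m/d, t = 1000/9.390 = 106.5 d
Unit 2 (sandstone): v = 0.0839×0.0081/0.11 = 0.006178 m/d, t = 1000/0.006178 = 161900 d
t(sandstone) / t(clean gravel) = 161900/106.5 = 1520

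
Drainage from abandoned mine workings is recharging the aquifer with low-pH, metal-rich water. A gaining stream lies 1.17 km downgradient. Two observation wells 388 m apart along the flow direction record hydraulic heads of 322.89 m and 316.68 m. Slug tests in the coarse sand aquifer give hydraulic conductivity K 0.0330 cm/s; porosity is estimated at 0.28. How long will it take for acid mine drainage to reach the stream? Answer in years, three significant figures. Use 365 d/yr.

Hydraulic gradient i = (322.89 − 316.68) / 388 = 6.21 / 388 = 0.01601
K = 0.0330 cm/s × 864 = 28.51 m/d
q = Ki = 28.51 × 0.01601 = 0.4563 m/d
v = Ki/n = 28.51·0.01601/0.28 = 1.630 m/d
L = 1.17 km = 1170 m
t = L / v = 1170 / 1.630 = 717.9 d
   = 717.9 / 365 = 1.97 yr

1.97 years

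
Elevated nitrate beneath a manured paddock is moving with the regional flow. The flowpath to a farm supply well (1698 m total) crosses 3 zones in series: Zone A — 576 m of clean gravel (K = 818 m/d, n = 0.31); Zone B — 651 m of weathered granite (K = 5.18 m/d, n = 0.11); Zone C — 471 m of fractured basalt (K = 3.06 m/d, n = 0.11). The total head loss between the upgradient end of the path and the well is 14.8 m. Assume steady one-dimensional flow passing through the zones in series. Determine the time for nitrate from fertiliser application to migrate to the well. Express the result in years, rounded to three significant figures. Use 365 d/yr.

15.7 years

Steady 1-D flow in series ⇒ the Darcy flux q is identical in every zone and the zone head losses add (resistances L/K in series).
Σ(L/K) = 576/818 + 651/5.18 + 471/3.06 = 0.7042 + 125.7 + 153.9 = 280.3 d
q = ΔH / Σ(L/K) = 14.8 / 280.3 = 0.05280 m/d (same in every zone)
Zone A: v = q/n = 0.05280/0.31 = 0.1703 m/d → t_A = 576/0.1703 = 3382 d
Zone B: v = q/n = 0.05280/0.11 = 0.4800 m/d → t_B = 651/0.4800 = 1356 d
Zone C: v = q/n = 0.05280/0.11 = 0.4800 m/d → t_C = 471/0.4800 = 981.2 d
Total t = 3382 + 1356 + 981.2 = 5719 d
   = 5719 / 365 = 15.7 yr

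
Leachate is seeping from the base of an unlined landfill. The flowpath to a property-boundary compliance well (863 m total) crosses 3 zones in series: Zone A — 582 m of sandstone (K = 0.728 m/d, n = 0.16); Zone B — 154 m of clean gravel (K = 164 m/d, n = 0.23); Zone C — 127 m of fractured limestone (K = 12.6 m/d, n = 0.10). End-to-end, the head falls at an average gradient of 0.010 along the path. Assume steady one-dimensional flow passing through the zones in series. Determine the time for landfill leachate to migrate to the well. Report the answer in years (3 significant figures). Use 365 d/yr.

36.3 years

Steady 1-D flow in series ⇒ the Darcy flux q is identical in every zone and the zone head losses add (resistances L/K in series).
Σ(L/K) = 582/0.728 + 154/164 + 127/12.6 = 799.5 + 0.9390 + 10.08 = 810.5 d
K_eq = L_total / Σ(L/K) = 863 / 810.5 = 1.065 m/d
q = K_eq · i = 1.065 × 0.010 = 0.01065 m/d (same in every zone)
Zone A: v = q/n = 0.01065/0.16 = 0.06655 m/d → t_A = 582/0.06655 = 8745 d
Zone B: v = q/n = 0.01065/0.23 = 0.04630 m/d → t_B = 154/0.04630 = 3326 d
Zone C: v = q/n = 0.01065/0.10 = 0.1065 m/d → t_C = 127/0.1065 = 1193 d
Total t = 8745 + 3326 + 1193 = 13260 d
   = 13260 / 365 = 36.3 yr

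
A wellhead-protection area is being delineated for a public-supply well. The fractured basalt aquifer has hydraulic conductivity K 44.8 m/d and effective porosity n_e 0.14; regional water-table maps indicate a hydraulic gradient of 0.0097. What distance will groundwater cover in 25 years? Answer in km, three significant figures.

q = Ki = 44.8 × 0.0097 = 0.4346 m/d
Seepage velocity v = q / n = 0.4346 / 0.14 = 3.104 m/d
T = 25 yr × 365 = 9125 d
L = v × T = 3.104 × 9125 = 28320 m
   = 28.3 km

28.3 km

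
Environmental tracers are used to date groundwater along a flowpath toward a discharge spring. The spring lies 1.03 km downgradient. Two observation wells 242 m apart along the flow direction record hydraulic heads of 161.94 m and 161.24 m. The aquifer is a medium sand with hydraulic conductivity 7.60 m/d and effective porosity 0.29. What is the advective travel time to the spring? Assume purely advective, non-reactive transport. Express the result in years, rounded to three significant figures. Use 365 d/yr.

Hydraulic gradient i = (161.94 − 161.24) / 242 = 0.70 / 242 = 0.002893
Specific discharge q = 7.60 × 0.002893 = 0.02198 m/d
v_s = q/n_e = 0.02198/0.29 = 0.07581 m/d
L = 1.03 km = 1030 m
t = L / v = 1030 / 0.07581 = 13590 d
   = 13590 / 365 = 37.2 yr

37.2 years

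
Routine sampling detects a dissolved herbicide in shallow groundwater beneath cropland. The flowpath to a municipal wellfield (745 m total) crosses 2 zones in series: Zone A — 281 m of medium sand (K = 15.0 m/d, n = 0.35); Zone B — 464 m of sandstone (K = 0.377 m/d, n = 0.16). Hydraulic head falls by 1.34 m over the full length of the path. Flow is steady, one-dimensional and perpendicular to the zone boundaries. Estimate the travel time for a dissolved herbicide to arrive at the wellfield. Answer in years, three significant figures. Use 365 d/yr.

441 years

Continuity: the same q passes through each zone, so ΔH = q·Σ(L_j/K_j) — the zones act as resistances in series.
Σ(L/K) = 281/15.0 + 464/0.377 = 18.73 + 1231 = 1250 d
q = ΔH / Σ(L/K) = 1.34 / 1250 = 0.001072 m/d (same in every zone)
Zone A: v = q/n = 0.001072/0.35 = 0.003064 m/d → t_A = 281/0.003064 = 91710 d
Zone B: v = q/n = 0.001072/0.16 = 0.006703 m/d → t_B = 464/0.006703 = 69230 d
Total t = 91710 + 69230 = 160900 d
   = 160900 / 365 = 441 yr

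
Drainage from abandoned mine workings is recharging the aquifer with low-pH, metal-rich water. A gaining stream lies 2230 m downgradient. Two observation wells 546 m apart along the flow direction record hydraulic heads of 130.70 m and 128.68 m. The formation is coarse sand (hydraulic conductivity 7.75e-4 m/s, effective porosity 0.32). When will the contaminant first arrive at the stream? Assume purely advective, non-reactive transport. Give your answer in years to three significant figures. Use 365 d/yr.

7.89 years

Hydraulic gradient i = (130.70 − 128.68) / 546 = 2.02 / 546 = 0.003700
K = 7.75e-4 m/s × 86400 s/d = 66.96 m/d
Darcy flux q = K·i = 66.96 × 0.003700 = 0.2477 m/d
Seepage velocity v = q / n = 0.2477 / 0.32 = 0.7741 m/d
t = L / v = 2230 / 0.7741 = 2881 d
   = 2881 / 365 = 7.89 yr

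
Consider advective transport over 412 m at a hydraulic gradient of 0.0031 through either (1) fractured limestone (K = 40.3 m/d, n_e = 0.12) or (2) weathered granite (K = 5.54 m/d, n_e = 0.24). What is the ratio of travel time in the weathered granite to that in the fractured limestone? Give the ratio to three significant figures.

14.5

Unit 1 (fractured limestone): v = 40.3×0.0031/0.12 = 1.041 m/d, t = 412/1.041 = 395.7 d
Unit 2 (weathered granite): v = 5.54×0.0031/0.24 = 0.07156 m/d, t = 412/0.07156 = 5758 d
t(weathered granite) / t(fractured limestone) = 5758/395.7 = 14.5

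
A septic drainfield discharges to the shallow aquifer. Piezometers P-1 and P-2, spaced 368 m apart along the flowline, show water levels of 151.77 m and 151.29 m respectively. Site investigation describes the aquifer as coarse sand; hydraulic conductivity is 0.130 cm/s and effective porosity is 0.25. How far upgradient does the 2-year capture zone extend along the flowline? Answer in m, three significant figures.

428 m

Hydraulic gradient i = (151.77 − 151.29) / 368 = 0.48 / 368 = 0.001304
K = 0.130 cm/s × 864 = 112.3 m/d
Specific discharge q = 112.3 × 0.001304 = 0.1465 m/d
Seepage velocity v = q / n = 0.1465 / 0.25 = 0.5860 m/d
T = 2 yr × 365 = 730 d
L = v × T = 0.5860 × 730 = 427.8 m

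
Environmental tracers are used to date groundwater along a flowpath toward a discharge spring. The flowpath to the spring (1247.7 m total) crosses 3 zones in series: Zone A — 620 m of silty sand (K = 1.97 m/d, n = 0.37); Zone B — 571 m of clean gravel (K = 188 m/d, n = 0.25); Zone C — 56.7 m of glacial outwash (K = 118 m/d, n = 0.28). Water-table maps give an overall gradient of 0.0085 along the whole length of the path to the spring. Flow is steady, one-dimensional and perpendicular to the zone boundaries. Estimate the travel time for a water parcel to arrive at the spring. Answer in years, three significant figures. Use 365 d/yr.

31.9 years

Steady 1-D flow in series ⇒ the Darcy flux q is identical in every zone and the zone head losses add (resistances L/K in series).
Σ(L/K) = 620/1.97 + 571/188 + 56.7/118 = 314.7 + 3.037 + 0.4805 = 318.2 d
K_eq = L_total / Σ(L/K) = 1247.7 / 318.2 = 3.921 m/d
q = K_eq · i = 3.921 × 0.0085 = 0.03333 m/d (same in every zone)
Zone A: v = q/n = 0.03333/0.37 = 0.09007 m/d → t_A = 620/0.09007 = 6884 d
Zone B: v = q/n = 0.03333/0.25 = 0.1333 m/d → t_B = 571/0.1333 = 4284 d
Zone C: v = q/n = 0.03333/0.28 = 0.1190 m/d → t_C = 56.7/0.1190 = 476.4 d
Total t = 6884 + 4284 + 476.4 = 11640 d
   = 11640 / 365 = 31.9 yr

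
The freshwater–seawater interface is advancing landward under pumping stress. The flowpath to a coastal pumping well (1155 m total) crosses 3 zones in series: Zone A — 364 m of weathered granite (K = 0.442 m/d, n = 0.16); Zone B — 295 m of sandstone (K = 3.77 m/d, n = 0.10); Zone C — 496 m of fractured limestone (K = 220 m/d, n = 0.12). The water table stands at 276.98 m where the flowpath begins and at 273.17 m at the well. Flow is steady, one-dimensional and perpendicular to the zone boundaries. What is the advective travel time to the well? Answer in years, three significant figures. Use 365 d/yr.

95.7 years

Total head drop ΔH = 276.98 − 273.17 = 3.81 m
Steady 1-D flow in series ⇒ the Darcy flux q is identical in every zone and the zone head losses add (resistances L/K in series).
Σ(L/K) = 364/0.442 + 295/3.77 + 496/220 = 823.5 + 78.25 + 2.255 = 904.0 d
q = ΔH / Σ(L/K) = 3.81 / 904.0 = 0.004214 m/d (same in every zone)
Zone A: v = q/n = 0.004214/0.16 = 0.02634 m/d → t_A = 364/0.02634 = 13820 d
Zone B: v = q/n = 0.004214/0.10 = 0.04214 m/d → t_B = 295/0.04214 = 7000 d
Zone C: v = q/n = 0.004214/0.12 = 0.03512 m/d → t_C = 496/0.03512 = 14120 d
Total t = 13820 + 7000 + 14120 = 34940 d
   = 34940 / 365 = 95.7 yr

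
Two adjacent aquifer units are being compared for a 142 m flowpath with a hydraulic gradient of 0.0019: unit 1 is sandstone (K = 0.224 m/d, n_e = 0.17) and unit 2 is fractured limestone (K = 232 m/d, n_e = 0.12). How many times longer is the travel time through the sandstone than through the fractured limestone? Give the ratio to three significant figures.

Unit 1 (sandstone): v = 0.224×0.0019/0.17 = 0.002504 m/d, t = 142/0.002504 = 56720 d
Unit 2 (fractured limestone): v = 232×0.0019/0.12 = 3.673 m/d, t = 142/3.673 = 38.66 d
t(sandstone) / t(fractured limestone) = 56720/38.66 = 1470

1470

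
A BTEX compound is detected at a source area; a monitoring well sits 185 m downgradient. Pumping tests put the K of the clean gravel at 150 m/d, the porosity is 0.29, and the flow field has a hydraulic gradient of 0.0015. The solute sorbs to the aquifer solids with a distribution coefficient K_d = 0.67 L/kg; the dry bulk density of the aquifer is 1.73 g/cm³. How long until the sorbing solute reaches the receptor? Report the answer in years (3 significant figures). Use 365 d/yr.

3.26 years

Darcy flux q = K·i = 150 × 0.0015 = 0.2250 m/d
Average linear velocity = 0.2250 / 0.29 = 0.7759 m/d
Retardation R = 1 + ρ_b·K_d/n = 1 + 1.73×0.67/0.29 = 4.997
Contaminant velocity v_c = v/R = 0.7759/4.997 = 0.1553 m/d
t = L/v_c = 185/0.1553 = 1191 d
   = 1191/365 = 3.26 yr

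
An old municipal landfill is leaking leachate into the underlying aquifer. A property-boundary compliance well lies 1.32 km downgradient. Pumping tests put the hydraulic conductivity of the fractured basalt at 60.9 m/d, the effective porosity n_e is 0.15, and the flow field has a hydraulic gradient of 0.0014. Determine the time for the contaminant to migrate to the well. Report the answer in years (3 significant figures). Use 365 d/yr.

Specific discharge q = 60.9 × 0.0014 = 0.08526 m/d
Average linear velocity = 0.08526 / 0.15 = 0.5684 m/d
L = 1.32 km = 1320 m
t = L / v = 1320 / 0.5684 = 2322 d
   = 2322 / 365 = 6.36 yr

6.36 years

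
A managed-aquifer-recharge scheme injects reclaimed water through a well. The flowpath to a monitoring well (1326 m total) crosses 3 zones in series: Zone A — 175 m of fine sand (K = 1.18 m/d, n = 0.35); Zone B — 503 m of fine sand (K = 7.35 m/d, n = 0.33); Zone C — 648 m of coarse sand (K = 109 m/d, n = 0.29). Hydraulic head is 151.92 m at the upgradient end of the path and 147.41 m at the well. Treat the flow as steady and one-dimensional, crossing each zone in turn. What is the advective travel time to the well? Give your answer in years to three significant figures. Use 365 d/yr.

56.2 years

Total head drop ΔH = 151.92 − 147.41 = 4.51 m
Steady 1-D flow in series ⇒ the Darcy flux q is identical in every zone and the zone head losses add (resistances L/K in series).
Σ(L/K) = 175/1.18 + 503/7.35 + 648/109 = 148.3 + 68.44 + 5.945 = 222.7 d
q = ΔH / Σ(L/K) = 4.51 / 222.7 = 0.02025 m/d (same in every zone)
Zone A: v = q/n = 0.02025/0.35 = 0.05787 m/d → t_A = 175/0.05787 = 3024 d
Zone B: v = q/n = 0.02025/0.33 = 0.06137 m/d → t_B = 503/0.06137 = 8196 d
Zone C: v = q/n = 0.02025/0.29 = 0.06984 m/d → t_C = 648/0.06984 = 9279 d
Total t = 3024 + 8196 + 9279 = 20500 d
   = 20500 / 365 = 56.2 yr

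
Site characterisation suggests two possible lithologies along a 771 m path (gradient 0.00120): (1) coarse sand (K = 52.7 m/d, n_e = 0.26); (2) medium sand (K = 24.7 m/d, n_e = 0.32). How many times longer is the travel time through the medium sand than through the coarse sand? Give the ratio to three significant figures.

Unit 1 (coarse sand): v = 52.7×0.0012/0.26 = 0.2432 m/d, t = 771/0.2432 = 3170 d
Unit 2 (medium sand): v = 24.7×0.0012/0.32 = 0.09262 m/d, t = 771/0.09262 = 8324 d
t(medium sand) / t(coarse sand) = 8324/3170 = 2.63

2.63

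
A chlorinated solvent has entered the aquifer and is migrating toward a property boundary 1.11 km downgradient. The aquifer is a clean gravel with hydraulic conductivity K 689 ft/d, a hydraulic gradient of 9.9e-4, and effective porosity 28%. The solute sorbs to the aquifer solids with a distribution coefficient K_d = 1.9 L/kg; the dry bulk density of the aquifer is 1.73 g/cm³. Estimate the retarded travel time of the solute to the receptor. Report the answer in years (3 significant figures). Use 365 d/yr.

K = 689 ft/d × 0.3048 = 210.0 m/d
Specific discharge q = 210.0 × 9.9e-4 = 0.2079 m/d
Seepage velocity v = q / n = 0.2079 / 0.28 = 0.7425 m/d
Retardation R = 1 + ρ_b·K_d/n = 1 + 1.73×1.9/0.28 = 12.74
Contaminant velocity v_c = v/R = 0.7425/12.74 = 0.05829 m/d
L = 1.11 km = 1110 m
t = L/v_c = 1110/0.05829 = 19040 d
   = 19040/365 = 52.2 yr

52.2 years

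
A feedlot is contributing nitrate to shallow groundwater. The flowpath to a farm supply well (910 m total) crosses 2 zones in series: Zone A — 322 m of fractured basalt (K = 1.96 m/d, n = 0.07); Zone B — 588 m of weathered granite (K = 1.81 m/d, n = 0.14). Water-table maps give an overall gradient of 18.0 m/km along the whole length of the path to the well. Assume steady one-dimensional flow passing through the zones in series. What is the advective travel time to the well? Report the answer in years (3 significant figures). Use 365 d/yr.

8.58 years

For zones in series the flux q is common to all zones; the equivalent conductivity is the harmonic (thickness-weighted) mean, K_eq = L_total / Σ(L_j/K_j).
Σ(L/K) = 322/1.96 + 588/1.81 = 164.3 + 324.9 = 489.1 d
K_eq = L_total / Σ(L/K) = 910 / 489.1 = 1.860 m/d
q = K_eq · i = 1.860 × 0.018 = 0.03349 m/d (same in every zone)
Zone A: v = q/n = 0.03349/0.07 = 0.4784 m/d → t_A = 322/0.4784 = 673.1 d
Zone B: v = q/n = 0.03349/0.14 = 0.2392 m/d → t_B = 588/0.2392 = 2458 d
Total t = 673.1 + 2458 = 3131 d
   = 3131 / 365 = 8.58 yr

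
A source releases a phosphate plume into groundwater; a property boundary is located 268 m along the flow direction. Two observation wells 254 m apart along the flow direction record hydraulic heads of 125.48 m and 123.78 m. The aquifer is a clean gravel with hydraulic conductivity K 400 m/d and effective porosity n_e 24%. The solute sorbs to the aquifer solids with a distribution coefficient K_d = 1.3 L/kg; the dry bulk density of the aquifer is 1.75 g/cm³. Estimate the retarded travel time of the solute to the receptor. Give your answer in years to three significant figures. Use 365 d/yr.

0.690 years

Hydraulic gradient i = (125.48 − 123.78) / 254 = 1.70 / 254 = 0.006693
q = Ki = 400 × 0.006693 = 2.677 m/d
v_s = q/n_e = 2.677/0.24 = 11.15 m/d
Retardation R = 1 + ρ_b·K_d/n = 1 + 1.75×1.3/0.24 = 10.48
Contaminant velocity v_c = v/R = 11.15/10.48 = 1.064 m/d
t = L/v_c = 268/1.064 = 251.8 d
   = 251.8/365 = 0.690 yr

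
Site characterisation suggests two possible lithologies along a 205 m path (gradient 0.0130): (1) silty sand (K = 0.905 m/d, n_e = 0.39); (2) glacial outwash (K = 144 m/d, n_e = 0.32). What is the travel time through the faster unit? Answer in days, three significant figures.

Unit 1 (silty sand): v = 0.905×0.013/0.39 = 0.03017 m/d, t = 205/0.03017 = 6796 d
Unit 2 (glacial outwash): v = 144×0.013/0.32 = 5.850 m/d, t = 205/5.850 = 35.04 d
Faster unit: t = 35.0 d

35.0 days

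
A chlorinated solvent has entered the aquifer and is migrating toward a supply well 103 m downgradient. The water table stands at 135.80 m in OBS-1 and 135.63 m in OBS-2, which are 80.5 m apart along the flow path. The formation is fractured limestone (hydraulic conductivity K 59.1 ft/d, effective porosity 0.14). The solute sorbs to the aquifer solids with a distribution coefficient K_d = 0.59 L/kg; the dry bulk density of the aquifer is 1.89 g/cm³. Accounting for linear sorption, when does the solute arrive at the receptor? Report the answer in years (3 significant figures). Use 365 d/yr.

Hydraulic gradient i = (135.80 − 135.63) / 80.5 = 0.17 / 80.5 = 0.002112
K = 59.1 ft/d × 0.3048 = 18.01 m/d
Darcy flux q = K·i = 18.01 × 0.002112 = 0.03804 m/d
Seepage velocity v = q / n = 0.03804 / 0.14 = 0.2717 m/d
Retardation R = 1 + ρ_b·K_d/n = 1 + 1.89×0.59/0.14 = 8.965
Contaminant velocity v_c = v/R = 0.2717/8.965 = 0.03031 m/d
t = L/v_c = 103/0.03031 = 3398 d
   = 3398/365 = 9.31 yr

9.31 years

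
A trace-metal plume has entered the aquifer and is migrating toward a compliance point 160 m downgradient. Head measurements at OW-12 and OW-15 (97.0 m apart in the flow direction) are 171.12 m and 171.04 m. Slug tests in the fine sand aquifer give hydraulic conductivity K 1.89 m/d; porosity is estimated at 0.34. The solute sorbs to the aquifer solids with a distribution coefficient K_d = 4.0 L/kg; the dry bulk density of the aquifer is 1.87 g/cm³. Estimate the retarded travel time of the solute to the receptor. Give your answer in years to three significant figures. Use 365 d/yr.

Hydraulic gradient i = (171.12 − 171.04) / 97.0 = 0.08 / 97.0 = 8.247e-4
Darcy flux q = K·i = 1.89 × 8.247e-4 = 0.001559 m/d
Average linear velocity = 0.001559 / 0.34 = 0.004585 m/d
Retardation R = 1 + ρ_b·K_d/n = 1 + 1.87×4.0/0.34 = 23.00
Contaminant velocity v_c = v/R = 0.004585/23.00 = 1.993e-4 m/d
t = L/v_c = 160/1.993e-4 = 802700 d
   = 802700/365 = 2200 yr

2200 years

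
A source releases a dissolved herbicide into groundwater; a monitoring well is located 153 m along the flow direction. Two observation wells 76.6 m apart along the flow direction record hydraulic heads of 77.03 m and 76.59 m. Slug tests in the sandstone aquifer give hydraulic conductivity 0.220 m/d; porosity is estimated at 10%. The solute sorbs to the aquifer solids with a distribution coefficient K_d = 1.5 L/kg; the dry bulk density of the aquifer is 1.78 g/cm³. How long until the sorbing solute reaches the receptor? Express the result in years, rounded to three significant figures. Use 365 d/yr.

Hydraulic gradient i = (77.03 − 76.59) / 76.6 = 0.44 / 76.6 = 0.005744
Darcy flux q = K·i = 0.220 × 0.005744 = 0.001264 m/d
Seepage velocity v = q / n = 0.001264 / 0.10 = 0.01264 m/d
Retardation R = 1 + ρ_b·K_d/n = 1 + 1.78×1.5/0.10 = 27.70
Contaminant velocity v_c = v/R = 0.01264/27.70 = 4.562e-4 m/d
t = L/v_c = 153/4.562e-4 = 335400 d
   = 335400/365 = 919 yr

919 years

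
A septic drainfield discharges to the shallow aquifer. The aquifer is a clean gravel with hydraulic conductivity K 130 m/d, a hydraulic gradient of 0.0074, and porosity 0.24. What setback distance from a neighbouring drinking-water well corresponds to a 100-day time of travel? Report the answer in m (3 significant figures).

Darcy flux q = K·i = 130 × 0.0074 = 0.9620 m/d
Seepage velocity v = q / n = 0.9620 / 0.24 = 4.008 m/d
L = v × T = 4.008 × 100 = 400.8 m

401 m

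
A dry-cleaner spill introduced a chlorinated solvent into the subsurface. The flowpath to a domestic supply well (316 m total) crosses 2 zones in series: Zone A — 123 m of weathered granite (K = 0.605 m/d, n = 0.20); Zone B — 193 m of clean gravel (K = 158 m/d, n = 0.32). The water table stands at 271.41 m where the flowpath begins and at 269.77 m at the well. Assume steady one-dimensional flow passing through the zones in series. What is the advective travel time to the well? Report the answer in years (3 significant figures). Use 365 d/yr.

Total head drop ΔH = 271.41 − 269.77 = 1.64 m
Continuity: the same q passes through each zone, so ΔH = q·Σ(L_j/K_j) — the zones act as resistances in series.
Σ(L/K) = 123/0.605 + 193/158 = 203.3 + 1.222 = 204.5 d
q = ΔH / Σ(L/K) = 1.64 / 204.5 = 0.008018 m/d (same in every zone)
Zone A: v = q/n = 0.008018/0.20 = 0.04009 m/d → t_A = 123/0.04009 = 3068 d
Zone B: v = q/n = 0.008018/0.32 = 0.02506 m/d → t_B = 193/0.02506 = 7702 d
Total t = 3068 + 7702 = 10770 d
   = 10770 / 365 = 29.5 yr

29.5 years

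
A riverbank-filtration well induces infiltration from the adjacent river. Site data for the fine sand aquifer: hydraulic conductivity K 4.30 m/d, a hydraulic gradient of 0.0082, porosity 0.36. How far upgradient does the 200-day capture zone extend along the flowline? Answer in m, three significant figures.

Darcy flux q = K·i = 4.30 × 0.0082 = 0.03526 m/d
Seepage velocity v = q / n = 0.03526 / 0.36 = 0.09794 m/d
L = v × T = 0.09794 × 200 = 19.59 m

19.6 m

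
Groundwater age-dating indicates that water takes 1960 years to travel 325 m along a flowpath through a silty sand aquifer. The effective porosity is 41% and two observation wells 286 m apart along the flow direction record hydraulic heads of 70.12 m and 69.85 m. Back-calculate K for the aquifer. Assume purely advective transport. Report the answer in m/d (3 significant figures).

0.197 m/d

Hydraulic gradient i = (70.12 − 69.85) / 286 = 0.27 / 286 = 9.441e-4
t = 1960 years = 715400 d
v = L / t = 325 / 715400 = 4.543e-4 m/d
K = v · n / i = 4.543e-4 × 0.41 / 9.441e-4 = 0.197 m/d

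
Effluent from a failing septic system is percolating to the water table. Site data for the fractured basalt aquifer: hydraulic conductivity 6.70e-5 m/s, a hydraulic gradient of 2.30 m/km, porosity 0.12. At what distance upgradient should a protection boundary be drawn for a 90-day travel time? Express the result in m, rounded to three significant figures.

K = 6.70e-5 m/s × 86400 s/d = 5.789 m/d
q = Ki = 5.789 × 0.0023 = 0.01331 m/d
Seepage velocity v = q / n = 0.01331 / 0.12 = 0.1110 m/d
L = v × T = 0.1110 × 90 = 9.986 m

9.99 m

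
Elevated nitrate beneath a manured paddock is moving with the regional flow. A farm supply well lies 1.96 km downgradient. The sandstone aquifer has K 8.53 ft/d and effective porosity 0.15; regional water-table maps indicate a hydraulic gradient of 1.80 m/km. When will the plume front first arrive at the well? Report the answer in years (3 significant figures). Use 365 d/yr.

172 years

K = 8.53 ft/d × 0.3048 = 2.600 m/d
Darcy flux q = K·i = 2.600 × 0.0018 = 0.004680 m/d
Average linear velocity = 0.004680 / 0.15 = 0.03120 m/d
L = 1.96 km = 1960 m
t = L / v = 1960 / 0.03120 = 62820 d
   = 62820 / 365 = 172 yr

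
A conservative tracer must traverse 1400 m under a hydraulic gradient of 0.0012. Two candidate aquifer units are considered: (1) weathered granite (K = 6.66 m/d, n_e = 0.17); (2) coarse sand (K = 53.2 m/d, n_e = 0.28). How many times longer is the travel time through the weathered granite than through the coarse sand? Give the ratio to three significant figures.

4.85

Unit 1 (weathered granite): v = 6.66×0.0012/0.17 = 0.04701 m/d, t = 1400/0.04701 = 29780 d
Unit 2 (coarse sand): v = 53.2×0.0012/0.28 = 0.2280 m/d, t = 1400/0.2280 = 6140 d
t(weathered granite) / t(coarse sand) = 29780/6140 = 4.85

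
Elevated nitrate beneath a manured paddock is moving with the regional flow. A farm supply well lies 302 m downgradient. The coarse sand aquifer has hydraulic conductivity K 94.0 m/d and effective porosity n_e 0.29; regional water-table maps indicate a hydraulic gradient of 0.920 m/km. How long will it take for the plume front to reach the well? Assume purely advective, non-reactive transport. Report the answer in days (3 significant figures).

1010 days

Specific discharge q = 94.0 × 9.2e-4 = 0.08648 m/d
v_s = q/n_e = 0.08648/0.29 = 0.2982 m/d
t = L / v = 302 / 0.2982 = 1013 d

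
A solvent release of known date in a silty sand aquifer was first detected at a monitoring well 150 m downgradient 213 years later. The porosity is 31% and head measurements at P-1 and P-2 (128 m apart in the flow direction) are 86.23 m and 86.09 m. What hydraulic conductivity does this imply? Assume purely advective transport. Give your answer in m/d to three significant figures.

0.547 m/d

Hydraulic gradient i = (86.23 − 86.09) / 128 = 0.14 / 128 = 0.001094
t = 213 years = 77750 d
v = L / t = 150 / 77750 = 0.001929 m/d
K = v · n / i = 0.001929 × 0.31 / 0.001094 = 0.547 m/d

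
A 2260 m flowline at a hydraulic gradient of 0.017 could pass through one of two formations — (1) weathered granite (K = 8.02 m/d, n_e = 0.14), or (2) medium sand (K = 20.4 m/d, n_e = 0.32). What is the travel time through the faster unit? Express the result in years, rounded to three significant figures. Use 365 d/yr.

Unit 1 (weathered granite): v = 8.02×0.017/0.14 = 0.9739 m/d, t = 2260/0.9739 = 2321 d
Unit 2 (medium sand): v = 20.4×0.017/0.32 = 1.084 m/d, t = 2260/1.084 = 2085 d
Faster: 2085 d / 365 = 5.71 yr

5.71 years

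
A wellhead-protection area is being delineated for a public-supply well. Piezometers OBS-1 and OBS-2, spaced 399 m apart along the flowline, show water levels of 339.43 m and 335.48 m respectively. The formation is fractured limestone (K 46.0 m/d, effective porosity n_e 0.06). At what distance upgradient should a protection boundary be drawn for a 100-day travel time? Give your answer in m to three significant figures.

759 m

Hydraulic gradient i = (339.43 − 335.48) / 399 = 3.95 / 399 = 0.009900
q = Ki = 46.0 × 0.009900 = 0.4554 m/d
v = Ki/n = 46.0·0.009900/0.06 = 7.590 m/d
L = v × T = 7.590 × 100 = 759.0 m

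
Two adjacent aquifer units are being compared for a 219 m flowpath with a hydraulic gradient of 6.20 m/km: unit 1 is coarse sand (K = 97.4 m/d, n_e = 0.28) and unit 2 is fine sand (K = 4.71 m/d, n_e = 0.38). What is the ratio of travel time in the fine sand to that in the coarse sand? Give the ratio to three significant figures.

Unit 1 (coarse sand): v = 97.4×0.0062/0.28 = 2.157 m/d, t = 219/2.157 = 101.5 d
Unit 2 (fine sand): v = 4.71×0.0062/0.38 = 0.07685 m/d, t = 219/0.07685 = 2850 d
t(fine sand) / t(coarse sand) = 2850/101.5 = 28.1

28.1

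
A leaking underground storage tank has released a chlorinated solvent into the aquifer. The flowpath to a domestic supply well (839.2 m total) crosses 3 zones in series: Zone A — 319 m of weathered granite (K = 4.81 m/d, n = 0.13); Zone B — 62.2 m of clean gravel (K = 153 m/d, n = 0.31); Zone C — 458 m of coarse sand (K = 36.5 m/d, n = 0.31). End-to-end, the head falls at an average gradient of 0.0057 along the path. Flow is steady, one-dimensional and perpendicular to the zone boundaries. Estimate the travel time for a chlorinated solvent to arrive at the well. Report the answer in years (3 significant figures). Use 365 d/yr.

For zones in series the flux q is common to all zones; the equivalent conductivity is the harmonic (thickness-weighted) mean, K_eq = L_total / Σ(L_j/K_j).
Σ(L/K) = 319/4.81 + 62.2/153 + 458/36.5 = 66.32 + 0.4065 + 12.55 = 79.27 d
K_eq = L_total / Σ(L/K) = 839.2 / 79.27 = 10.59 m/d
q = K_eq · i = 10.59 × 0.0057 = 0.06034 m/d (same in every zone)
Zone A: v = q/n = 0.06034/0.13 = 0.4642 m/d → t_A = 319/0.4642 = 687.3 d
Zone B: v = q/n = 0.06034/0.31 = 0.1946 m/d → t_B = 62.2/0.1946 = 319.6 d
Zone C: v = q/n = 0.06034/0.31 = 0.1946 m/d → t_C = 458/0.1946 = 2353 d
Total t = 687.3 + 319.6 + 2353 = 3360 d
   = 3360 / 365 = 9.20 yr

9.20 years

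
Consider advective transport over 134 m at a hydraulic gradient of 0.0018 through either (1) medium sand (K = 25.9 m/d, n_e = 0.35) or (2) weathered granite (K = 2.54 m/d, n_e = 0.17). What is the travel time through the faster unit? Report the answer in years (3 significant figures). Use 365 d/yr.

2.76 years

Unit 1 (medium sand): v = 25.9×0.0018/0.35 = 0.1332 m/d, t = 134/0.1332 = 1006 d
Unit 2 (weathered granite): v = 2.54×0.0018/0.17 = 0.02689 m/d, t = 134/0.02689 = 4983 d
Faster: 1006 d / 365 = 2.76 yr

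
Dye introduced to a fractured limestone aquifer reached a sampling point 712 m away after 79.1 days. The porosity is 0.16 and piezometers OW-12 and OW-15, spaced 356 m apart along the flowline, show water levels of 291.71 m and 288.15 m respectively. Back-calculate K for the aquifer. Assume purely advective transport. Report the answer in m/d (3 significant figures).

144 m/d

Hydraulic gradient i = (291.71 − 288.15) / 356 = 3.56 / 356 = 0.01000
v = L / t = 712 / 79.1 = 9.001 m/d
K = v · n / i = 9.001 × 0.16 / 0.01000 = 144 m/d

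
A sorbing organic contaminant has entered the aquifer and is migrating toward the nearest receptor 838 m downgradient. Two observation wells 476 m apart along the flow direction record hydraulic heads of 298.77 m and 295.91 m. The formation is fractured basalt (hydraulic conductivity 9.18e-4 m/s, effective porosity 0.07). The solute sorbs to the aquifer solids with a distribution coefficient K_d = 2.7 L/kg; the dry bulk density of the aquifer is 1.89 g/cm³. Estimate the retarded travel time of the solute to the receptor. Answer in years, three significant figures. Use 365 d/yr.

Hydraulic gradient i = (298.77 − 295.91) / 476 = 2.86 / 476 = 0.006008
K = 9.18e-4 m/s × 86400 s/d = 79.32 m/d
Specific discharge q = 79.32 × 0.006008 = 0.4766 m/d
Average linear velocity = 0.4766 / 0.07 = 6.808 m/d
Retardation R = 1 + ρ_b·K_d/n = 1 + 1.89×2.7/0.07 = 73.90
Contaminant velocity v_c = v/R = 6.808/73.90 = 0.09212 m/d
t = L/v_c = 838/0.09212 = 9096 d
   = 9096/365 = 24.9 yr

24.9 years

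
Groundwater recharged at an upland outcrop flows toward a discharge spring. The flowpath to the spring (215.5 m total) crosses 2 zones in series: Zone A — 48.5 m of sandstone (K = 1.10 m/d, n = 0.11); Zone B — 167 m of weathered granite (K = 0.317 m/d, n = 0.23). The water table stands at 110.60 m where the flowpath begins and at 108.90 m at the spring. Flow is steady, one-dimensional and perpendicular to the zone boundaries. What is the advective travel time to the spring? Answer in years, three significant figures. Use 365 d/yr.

Total head drop ΔH = 110.60 − 108.90 = 1.70 m
Steady 1-D flow in series ⇒ the Darcy flux q is identical in every zone and the zone head losses add (resistances L/K in series).
Σ(L/K) = 48.5/1.10 + 167/0.317 = 44.09 + 526.8 = 570.9 d
q = ΔH / Σ(L/K) = 1.70 / 570.9 = 0.002978 m/d (same in every zone)
Zone A: v = q/n = 0.002978/0.11 = 0.02707 m/d → t_A = 48.5/0.02707 = 1792 d
Zone B: v = q/n = 0.002978/0.23 = 0.01295 m/d → t_B = 167/0.01295 = 12900 d
Total t = 1792 + 12900 = 14690 d
   = 14690 / 365 = 40.2 yr

40.2 years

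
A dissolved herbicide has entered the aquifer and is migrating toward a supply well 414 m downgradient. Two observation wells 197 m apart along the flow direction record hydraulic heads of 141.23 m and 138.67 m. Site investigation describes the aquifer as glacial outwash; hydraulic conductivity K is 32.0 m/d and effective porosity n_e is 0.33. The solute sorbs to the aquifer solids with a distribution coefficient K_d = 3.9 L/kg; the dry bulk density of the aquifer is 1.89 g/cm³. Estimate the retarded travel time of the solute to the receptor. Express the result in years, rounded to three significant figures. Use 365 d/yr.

Hydraulic gradient i = (141.23 − 138.67) / 197 = 2.56 / 197 = 0.01299
Darcy flux q = K·i = 32.0 × 0.01299 = 0.4158 m/d
v_s = q/n_e = 0.4158/0.33 = 1.260 m/d
Retardation R = 1 + ρ_b·K_d/n = 1 + 1.89×3.9/0.33 = 23.34
Contaminant velocity v_c = v/R = 1.260/23.34 = 0.05400 m/d
t = L/v_c = 414/0.05400 = 7667 d
   = 7667/365 = 21.0 yr

21.0 years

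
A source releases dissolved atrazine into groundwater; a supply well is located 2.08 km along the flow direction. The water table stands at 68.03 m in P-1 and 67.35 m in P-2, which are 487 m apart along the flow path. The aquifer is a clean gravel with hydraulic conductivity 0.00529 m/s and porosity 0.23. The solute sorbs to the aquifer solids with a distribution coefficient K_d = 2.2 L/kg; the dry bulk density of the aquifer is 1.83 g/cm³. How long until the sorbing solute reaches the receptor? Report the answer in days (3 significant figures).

Hydraulic gradient i = (68.03 − 67.35) / 487 = 0.68 / 487 = 0.001396
K = 0.00529 m/s × 86400 s/d = 457.1 m/d
Darcy flux q = K·i = 457.1 × 0.001396 = 0.6382 m/d
Seepage velocity v = q / n = 0.6382 / 0.23 = 2.775 m/d
Retardation R = 1 + ρ_b·K_d/n = 1 + 1.83×2.2/0.23 = 18.50
Contaminant velocity v_c = v/R = 2.775/18.50 = 0.1500 m/d
L = 2.08 km = 2080 m
t = L/v_c = 2080/0.1500 = 13870 d

13900 days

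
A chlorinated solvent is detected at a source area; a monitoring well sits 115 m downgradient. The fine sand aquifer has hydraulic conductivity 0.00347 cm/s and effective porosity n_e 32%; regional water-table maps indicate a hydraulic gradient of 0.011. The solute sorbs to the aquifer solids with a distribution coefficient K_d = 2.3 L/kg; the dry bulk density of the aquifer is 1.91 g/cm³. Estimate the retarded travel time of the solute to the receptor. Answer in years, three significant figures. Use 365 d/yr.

45.0 years

K = 0.00347 cm/s × 864 = 2.998 m/d
Specific discharge q = 2.998 × 0.011 = 0.03298 m/d
v = Ki/n = 2.998·0.011/0.32 = 0.1031 m/d
Retardation R = 1 + ρ_b·K_d/n = 1 + 1.91×2.3/0.32 = 14.73
Contaminant velocity v_c = v/R = 0.1031/14.73 = 0.006997 m/d
t = L/v_c = 115/0.006997 = 16430 d
   = 16430/365 = 45.0 yr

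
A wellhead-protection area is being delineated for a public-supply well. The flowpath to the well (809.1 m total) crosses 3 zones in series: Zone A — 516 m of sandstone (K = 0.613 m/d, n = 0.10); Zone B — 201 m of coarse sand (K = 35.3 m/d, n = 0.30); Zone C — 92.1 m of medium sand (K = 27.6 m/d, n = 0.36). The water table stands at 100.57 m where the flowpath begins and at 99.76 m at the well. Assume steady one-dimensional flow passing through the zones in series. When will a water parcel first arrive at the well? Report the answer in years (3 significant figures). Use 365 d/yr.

Total head drop ΔH = 100.57 − 99.76 = 0.81 m
Steady 1-D flow in series ⇒ the Darcy flux q is identical in every zone and the zone head losses add (resistances L/K in series).
Σ(L/K) = 516/0.613 + 201/35.3 + 92.1/27.6 = 841.8 + 5.694 + 3.337 = 850.8 d
q = ΔH / Σ(L/K) = 0.81 / 850.8 = 9.521e-4 m/d (same in every zone)
Zone A: v = q/n = 9.521e-4/0.10 = 0.009521 m/d → t_A = 516/0.009521 = 54200 d
Zone B: v = q/n = 9.521e-4/0.30 = 0.003174 m/d → t_B = 201/0.003174 = 63340 d
Zone C: v = q/n = 9.521e-4/0.36 = 0.002645 m/d → t_C = 92.1/0.002645 = 34830 d
Total t = 54200 + 63340 + 34830 = 152400 d
   = 152400 / 365 = 417 yr

417 years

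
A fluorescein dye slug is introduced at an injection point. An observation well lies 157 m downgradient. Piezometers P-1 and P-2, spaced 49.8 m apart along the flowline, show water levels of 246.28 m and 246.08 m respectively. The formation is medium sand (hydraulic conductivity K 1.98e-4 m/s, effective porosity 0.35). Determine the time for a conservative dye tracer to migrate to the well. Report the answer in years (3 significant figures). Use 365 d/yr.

Hydraulic gradient i = (246.28 − 246.08) / 49.8 = 0.20 / 49.8 = 0.004016
K = 1.98e-4 m/s × 86400 s/d = 17.11 m/d
Specific discharge q = 17.11 × 0.004016 = 0.06870 m/d
Seepage velocity v = q / n = 0.06870 / 0.35 = 0.1963 m/d
t = L / v = 157 / 0.1963 = 799.8 d
   = 799.8 / 365 = 2.19 yr

2.19 years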